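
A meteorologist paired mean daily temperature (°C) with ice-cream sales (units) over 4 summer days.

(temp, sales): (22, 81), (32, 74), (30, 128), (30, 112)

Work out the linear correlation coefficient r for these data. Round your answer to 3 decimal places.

0.272

n = 4, Σx = 114, Σy = 395, Σx² = 3308, Σy² = 40965, Σxy = 11350
nΣxy − ΣxΣy = 45400 − 45030 = 370
nΣx² − (Σx)² = 13232 − 12996 = 236; nΣy² − (Σy)² = 163860 − 156025 = 7835
r = 370 / √(236 × 7835) = 370 / 1359.8015 ≈ 0.272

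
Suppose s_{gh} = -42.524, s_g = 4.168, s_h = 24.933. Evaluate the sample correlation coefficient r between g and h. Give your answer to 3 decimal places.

r = Cov(g,h) / (s_g · s_h) = -42.524 / (4.168 × 24.933)
  = -42.524 / 103.9207 ≈ -0.409

-0.409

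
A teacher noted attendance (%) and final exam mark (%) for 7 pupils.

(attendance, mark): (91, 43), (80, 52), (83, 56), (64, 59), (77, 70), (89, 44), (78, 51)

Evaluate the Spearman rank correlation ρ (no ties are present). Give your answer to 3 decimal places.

-0.821

Rank attendance: 7, 4, 5, 1, 2, 6, 3
Rank mark: 1, 4, 5, 6, 7, 2, 3
d = rank(attendance) − rank(mark): 6, 0, 0, -5, -5, 4, 0; Σd² = 102
ρ = 1 − 6Σd² / [n(n²−1)] = 1 − 6×102 / (7×48) = 1 − 612/336 ≈ -0.821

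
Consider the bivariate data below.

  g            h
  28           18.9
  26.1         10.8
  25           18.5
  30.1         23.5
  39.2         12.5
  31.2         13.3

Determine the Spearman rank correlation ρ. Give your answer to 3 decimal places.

Rank g: 3, 2, 1, 4, 6, 5
Rank h: 5, 1, 4, 6, 2, 3
d = rank(g) − rank(h): -2, 1, -3, -2, 4, 2; Σd² = 38
ρ = 1 − 6Σd² / [n(n²−1)] = 1 − 6×38 / (6×35) = 1 − 228/210 ≈ -0.086

-0.086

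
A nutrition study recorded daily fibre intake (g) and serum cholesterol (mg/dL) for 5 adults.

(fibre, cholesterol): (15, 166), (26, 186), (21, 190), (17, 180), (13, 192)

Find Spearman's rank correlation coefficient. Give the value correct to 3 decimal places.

-0.100

Rank fibre: 2, 5, 4, 3, 1
Rank cholesterol: 1, 3, 4, 2, 5
d = rank(fibre) − rank(cholesterol): 1, 2, 0, 1, -4; Σd² = 22
ρ = 1 − 6Σd² / [n(n²−1)] = 1 − 6×22 / (5×24) = 1 − 132/120 ≈ -0.100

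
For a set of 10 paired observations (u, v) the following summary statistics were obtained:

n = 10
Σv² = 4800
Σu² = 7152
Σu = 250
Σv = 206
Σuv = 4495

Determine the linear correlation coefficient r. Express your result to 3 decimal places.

r = (nΣuv − ΣuΣv) / √[(nΣu² − (Σu)²)(nΣv² − (Σv)²)]
Numerator: 10×4495 − 250×206 = -6550
Denominator: √[(71520 − 62500)(48000 − 42436)] = √[9020 × 5564] = 7084.2981
r = -6550 / 7084.2981 ≈ -0.925

-0.925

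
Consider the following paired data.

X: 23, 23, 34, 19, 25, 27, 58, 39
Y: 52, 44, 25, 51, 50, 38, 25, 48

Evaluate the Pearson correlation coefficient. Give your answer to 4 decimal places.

n = 8, ΣX = 248, ΣY = 333, ΣX² = 8814, ΣY² = 14739, ΣXY = 9625
nΣXY − ΣXΣY = 77000 − 82584 = -5584
nΣX² − (ΣX)² = 70512 − 61504 = 9008; nΣY² − (ΣY)² = 117912 − 110889 = 7023
r = -5584 / √(9008 × 7023) = -5584 / 7953.8157 ≈ -0.7021

-0.7021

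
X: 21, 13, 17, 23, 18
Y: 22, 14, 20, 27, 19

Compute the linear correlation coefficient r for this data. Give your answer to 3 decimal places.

0.966

n = 5, ΣX = 92, ΣY = 102, ΣX² = 1752, ΣY² = 2170, ΣXY = 1947
nΣXY − ΣXΣY = 9735 − 9384 = 351
nΣX² − (ΣX)² = 8760 − 8464 = 296; nΣY² − (ΣY)² = 10850 − 10404 = 446
r = 351 / √(296 × 446) = 351 / 363.3401 ≈ 0.966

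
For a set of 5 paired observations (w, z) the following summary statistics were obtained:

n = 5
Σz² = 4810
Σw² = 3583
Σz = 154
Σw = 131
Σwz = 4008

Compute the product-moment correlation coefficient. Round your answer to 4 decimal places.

r = (nΣwz − ΣwΣz) / √[(nΣw² − (Σw)²)(nΣz² − (Σz)²)]
Numerator: 5×4008 − 131×154 = -134
Denominator: √[(17915 − 17161)(24050 − 23716)] = √[754 × 334] = 501.8326
r = -134 / 501.8326 ≈ -0.2670

-0.2670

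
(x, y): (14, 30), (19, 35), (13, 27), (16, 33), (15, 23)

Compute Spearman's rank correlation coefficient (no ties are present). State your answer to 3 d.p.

0.700

Rank x: 2, 5, 1, 4, 3
Rank y: 3, 5, 2, 4, 1
d = rank(x) − rank(y): -1, 0, -1, 0, 2; Σd² = 6
ρ = 1 − 6Σd² / [n(n²−1)] = 1 − 6×6 / (5×24) = 1 − 36/120 ≈ 0.700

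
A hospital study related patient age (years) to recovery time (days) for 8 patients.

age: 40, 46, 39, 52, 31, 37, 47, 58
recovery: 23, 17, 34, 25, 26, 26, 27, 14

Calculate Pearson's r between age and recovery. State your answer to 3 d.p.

-0.591

n = 8, Σx = 350, Σy = 192, Σx² = 15844, Σy² = 4876, Σxy = 8177
nΣxy − ΣxΣy = 65416 − 67200 = -1784
nΣx² − (Σx)² = 126752 − 122500 = 4252; nΣy² − (Σy)² = 39008 − 36864 = 2144
r = -1784 / √(4252 × 2144) = -1784 / 3019.3191 ≈ -0.591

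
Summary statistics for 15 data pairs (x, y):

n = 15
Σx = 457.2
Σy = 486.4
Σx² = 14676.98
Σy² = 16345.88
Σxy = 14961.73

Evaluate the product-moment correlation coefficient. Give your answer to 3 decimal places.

r = (nΣxy − ΣxΣy) / √[(nΣx² − (Σx)²)(nΣy² − (Σy)²)]
Numerator: 15×14961.73 − 457.2×486.4 = 2043.87
Denominator: √[(220154.7 − 209031.84)(245188.2 − 236584.96)] = √[11122.86 × 8603.24] = 9782.2612
r = 2043.87 / 9782.2612 ≈ 0.209

0.209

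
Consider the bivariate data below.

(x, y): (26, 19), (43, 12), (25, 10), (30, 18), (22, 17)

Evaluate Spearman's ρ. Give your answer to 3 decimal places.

0.100

Rank x: 3, 5, 2, 4, 1
Rank y: 5, 2, 1, 4, 3
d = rank(x) − rank(y): -2, 3, 1, 0, -2; Σd² = 18
ρ = 1 − 6Σd² / [n(n²−1)] = 1 − 6×18 / (5×24) = 1 − 108/120 ≈ 0.100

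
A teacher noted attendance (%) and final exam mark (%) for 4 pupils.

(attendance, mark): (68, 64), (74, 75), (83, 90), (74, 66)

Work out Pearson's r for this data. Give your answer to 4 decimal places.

0.9318

n = 4, Σx = 299, Σy = 295, Σx² = 22465, Σy² = 22177, Σxy = 22256
nΣxy − ΣxΣy = 89024 − 88205 = 819
nΣx² − (Σx)² = 89860 − 89401 = 459; nΣy² − (Σy)² = 88708 − 87025 = 1683
r = 819 / √(459 × 1683) = 819 / 878.9181 ≈ 0.9318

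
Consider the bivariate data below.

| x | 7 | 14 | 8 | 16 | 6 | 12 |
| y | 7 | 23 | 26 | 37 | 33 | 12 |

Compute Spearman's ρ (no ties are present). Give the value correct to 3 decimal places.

0.257

Rank x: 2, 5, 3, 6, 1, 4
Rank y: 1, 3, 4, 6, 5, 2
d = rank(x) − rank(y): 1, 2, -1, 0, -4, 2; Σd² = 26
ρ = 1 − 6Σd² / [n(n²−1)] = 1 − 6×26 / (6×35) = 1 − 156/210 ≈ 0.257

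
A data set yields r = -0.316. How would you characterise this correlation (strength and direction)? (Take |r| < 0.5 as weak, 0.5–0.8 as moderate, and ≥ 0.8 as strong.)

r = -0.316 < 0 so the relationship is negative.
|r| = 0.316, which falls in the weak range.

weak negative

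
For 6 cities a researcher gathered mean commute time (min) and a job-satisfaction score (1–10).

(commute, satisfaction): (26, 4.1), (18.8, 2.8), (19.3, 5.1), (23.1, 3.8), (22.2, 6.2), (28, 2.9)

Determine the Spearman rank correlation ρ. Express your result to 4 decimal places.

-0.0286

Rank commute: 5, 1, 2, 4, 3, 6
Rank satisfaction: 4, 1, 5, 3, 6, 2
d = rank(commute) − rank(satisfaction): 1, 0, -3, 1, -3, 4; Σd² = 36
ρ = 1 − 6Σd² / [n(n²−1)] = 1 − 6×36 / (6×35) = 1 − 216/210 ≈ -0.0286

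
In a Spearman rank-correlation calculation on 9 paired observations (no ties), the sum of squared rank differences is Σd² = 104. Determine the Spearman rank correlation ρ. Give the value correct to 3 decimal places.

0.133

ρ = 1 − 6Σd² / [n(n²−1)] = 1 − 6×104 / (9×80)
  = 1 − 624/720 = 1 − 0.8667 ≈ 0.133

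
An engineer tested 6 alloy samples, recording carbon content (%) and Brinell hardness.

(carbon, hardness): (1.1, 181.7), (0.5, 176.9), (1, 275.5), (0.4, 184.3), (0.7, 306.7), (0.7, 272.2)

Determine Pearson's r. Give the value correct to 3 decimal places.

n = 6, Σx = 4.4, Σy = 1397.3, Σx² = 3.6, Σy² = 342332.97, Σxy = 1042.77
nΣxy − ΣxΣy = 6256.62 − 6148.12 = 108.5
nΣx² − (Σx)² = 21.6 − 19.36 = 2.24; nΣy² − (Σy)² = 2053997.82 − 1952447.29 = 101550.53
r = 108.5 / √(2.24 × 101550.53) = 108.5 / 476.9415 ≈ 0.227

0.227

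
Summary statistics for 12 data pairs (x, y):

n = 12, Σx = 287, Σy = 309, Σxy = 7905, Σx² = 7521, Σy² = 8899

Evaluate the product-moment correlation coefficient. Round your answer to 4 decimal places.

0.6543

r = (nΣxy − ΣxΣy) / √[(nΣx² − (Σx)²)(nΣy² − (Σy)²)]
Numerator: 12×7905 − 287×309 = 6177
Denominator: √[(90252 − 82369)(106788 − 95481)] = √[7883 × 11307] = 9441.0318
r = 6177 / 9441.0318 ≈ 0.6543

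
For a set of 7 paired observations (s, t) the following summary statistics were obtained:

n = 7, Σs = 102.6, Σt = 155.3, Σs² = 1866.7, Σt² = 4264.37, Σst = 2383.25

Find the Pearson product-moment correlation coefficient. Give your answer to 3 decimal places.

r = (nΣst − ΣsΣt) / √[(nΣs² − (Σs)²)(nΣt² − (Σt)²)]
Numerator: 7×2383.25 − 102.6×155.3 = 748.97
Denominator: √[(13066.9 − 10526.76)(29850.59 − 24118.09)] = √[2540.14 × 5732.5] = 3815.9340
r = 748.97 / 3815.9340 ≈ 0.196

0.196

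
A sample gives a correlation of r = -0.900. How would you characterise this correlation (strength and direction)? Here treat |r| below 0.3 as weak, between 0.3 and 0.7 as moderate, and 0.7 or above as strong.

strong negative

r = -0.900 < 0 so the relationship is negative.
|r| = 0.900, which falls in the strong range.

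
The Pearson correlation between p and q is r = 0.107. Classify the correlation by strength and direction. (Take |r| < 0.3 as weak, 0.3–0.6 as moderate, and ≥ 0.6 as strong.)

weak positive

r = 0.107 > 0 so the relationship is positive.
|r| = 0.107, which falls in the weak range.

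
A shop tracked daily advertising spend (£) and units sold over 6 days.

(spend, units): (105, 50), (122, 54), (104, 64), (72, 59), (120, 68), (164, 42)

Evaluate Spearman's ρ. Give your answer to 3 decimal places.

-0.486

Rank spend: 3, 5, 2, 1, 4, 6
Rank units: 2, 3, 5, 4, 6, 1
d = rank(spend) − rank(units): 1, 2, -3, -3, -2, 5; Σd² = 52
ρ = 1 − 6Σd² / [n(n²−1)] = 1 − 6×52 / (6×35) = 1 − 312/210 ≈ -0.486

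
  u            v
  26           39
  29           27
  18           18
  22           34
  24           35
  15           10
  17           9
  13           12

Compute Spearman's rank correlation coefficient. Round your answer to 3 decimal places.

0.762

Rank u: 7, 8, 4, 5, 6, 2, 3, 1
Rank v: 8, 5, 4, 6, 7, 2, 1, 3
d = rank(u) − rank(v): -1, 3, 0, -1, -1, 0, 2, -2; Σd² = 20
ρ = 1 − 6Σd² / [n(n²−1)] = 1 − 6×20 / (8×63) = 1 − 120/504 ≈ 0.762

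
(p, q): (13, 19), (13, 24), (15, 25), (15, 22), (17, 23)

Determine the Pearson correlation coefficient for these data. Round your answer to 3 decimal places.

0.337

n = 5, Σp = 73, Σq = 113, Σp² = 1077, Σq² = 2575, Σpq = 1655
nΣpq − ΣpΣq = 8275 − 8249 = 26
nΣp² − (Σp)² = 5385 − 5329 = 56; nΣq² − (Σq)² = 12875 − 12769 = 106
r = 26 / √(56 × 106) = 26 / 77.0454 ≈ 0.337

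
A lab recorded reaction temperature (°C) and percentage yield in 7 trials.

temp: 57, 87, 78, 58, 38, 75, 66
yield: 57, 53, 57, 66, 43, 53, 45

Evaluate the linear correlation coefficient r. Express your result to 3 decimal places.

0.249

n = 7, Σx = 459, Σy = 374, Σx² = 31691, Σy² = 20346, Σxy = 24713
nΣxy − ΣxΣy = 172991 − 171666 = 1325
nΣx² − (Σx)² = 221837 − 210681 = 11156; nΣy² − (Σy)² = 142422 − 139876 = 2546
r = 1325 / √(11156 × 2546) = 1325 / 5329.4630 ≈ 0.249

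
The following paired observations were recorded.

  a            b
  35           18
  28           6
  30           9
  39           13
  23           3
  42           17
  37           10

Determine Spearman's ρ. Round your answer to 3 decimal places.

Rank a: 4, 2, 3, 6, 1, 7, 5
Rank b: 7, 2, 3, 5, 1, 6, 4
d = rank(a) − rank(b): -3, 0, 0, 1, 0, 1, 1; Σd² = 12
ρ = 1 − 6Σd² / [n(n²−1)] = 1 − 6×12 / (7×48) = 1 − 72/336 ≈ 0.786

0.786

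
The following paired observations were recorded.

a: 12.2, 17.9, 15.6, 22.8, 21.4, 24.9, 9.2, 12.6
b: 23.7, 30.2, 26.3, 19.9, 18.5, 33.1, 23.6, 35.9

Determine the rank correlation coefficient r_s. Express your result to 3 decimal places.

-0.024

Rank a: 2, 5, 4, 7, 6, 8, 1, 3
Rank b: 4, 6, 5, 2, 1, 7, 3, 8
d = rank(a) − rank(b): -2, -1, -1, 5, 5, 1, -2, -5; Σd² = 86
ρ = 1 − 6Σd² / [n(n²−1)] = 1 − 6×86 / (8×63) = 1 − 516/504 ≈ -0.024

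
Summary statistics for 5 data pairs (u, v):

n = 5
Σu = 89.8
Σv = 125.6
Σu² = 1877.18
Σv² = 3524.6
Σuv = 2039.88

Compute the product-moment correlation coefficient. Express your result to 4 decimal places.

r = (nΣuv − ΣuΣv) / √[(nΣu² − (Σu)²)(nΣv² − (Σv)²)]
Numerator: 5×2039.88 − 89.8×125.6 = -1079.48
Denominator: √[(9385.9 − 8064.04)(17623 − 15775.36)] = √[1321.86 × 1847.64] = 1562.7928
r = -1079.48 / 1562.7928 ≈ -0.6907

-0.6907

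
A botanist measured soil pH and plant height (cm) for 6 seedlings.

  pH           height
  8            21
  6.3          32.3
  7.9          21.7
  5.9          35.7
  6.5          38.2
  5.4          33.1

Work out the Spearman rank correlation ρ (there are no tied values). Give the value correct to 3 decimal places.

-0.600

Rank pH: 6, 3, 5, 2, 4, 1
Rank height: 1, 3, 2, 5, 6, 4
d = rank(pH) − rank(height): 5, 0, 3, -3, -2, -3; Σd² = 56
ρ = 1 − 6Σd² / [n(n²−1)] = 1 − 6×56 / (6×35) = 1 − 336/210 ≈ -0.600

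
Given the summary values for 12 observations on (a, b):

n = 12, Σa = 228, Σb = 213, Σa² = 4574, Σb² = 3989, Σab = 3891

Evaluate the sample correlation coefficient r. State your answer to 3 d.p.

-0.695

r = (nΣab − ΣaΣb) / √[(nΣa² − (Σa)²)(nΣb² − (Σb)²)]
Numerator: 12×3891 − 228×213 = -1872
Denominator: √[(54888 − 51984)(47868 − 45369)] = √[2904 × 2499] = 2693.8998
r = -1872 / 2693.8998 ≈ -0.695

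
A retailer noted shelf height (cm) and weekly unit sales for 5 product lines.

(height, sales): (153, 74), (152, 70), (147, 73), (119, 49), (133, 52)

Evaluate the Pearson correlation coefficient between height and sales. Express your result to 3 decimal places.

n = 5, Σx = 704, Σy = 318, Σx² = 99972, Σy² = 20810, Σxy = 45440
nΣxy − ΣxΣy = 227200 − 223872 = 3328
nΣx² − (Σx)² = 499860 − 495616 = 4244; nΣy² − (Σy)² = 104050 − 101124 = 2926
r = 3328 / √(4244 × 2926) = 3328 / 3523.9103 ≈ 0.944

0.944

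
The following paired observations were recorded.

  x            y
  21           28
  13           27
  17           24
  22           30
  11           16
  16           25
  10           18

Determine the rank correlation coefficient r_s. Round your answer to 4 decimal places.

0.8214

Rank x: 6, 3, 5, 7, 2, 4, 1
Rank y: 6, 5, 3, 7, 1, 4, 2
d = rank(x) − rank(y): 0, -2, 2, 0, 1, 0, -1; Σd² = 10
ρ = 1 − 6Σd² / [n(n²−1)] = 1 − 6×10 / (7×48) = 1 − 60/336 ≈ 0.8214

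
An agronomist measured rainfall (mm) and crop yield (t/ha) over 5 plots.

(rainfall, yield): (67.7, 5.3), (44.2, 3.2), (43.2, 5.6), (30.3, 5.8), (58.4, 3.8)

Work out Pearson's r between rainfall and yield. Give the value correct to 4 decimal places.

n = 5, Σx = 243.8, Σy = 23.7, Σx² = 12731.82, Σy² = 117.77, Σxy = 1139.83
nΣxy − ΣxΣy = 5699.15 − 5778.06 = -78.91
nΣx² − (Σx)² = 63659.1 − 59438.44 = 4220.66; nΣy² − (Σy)² = 588.85 − 561.69 = 27.16
r = -78.91 / √(4220.66 × 27.16) = -78.91 / 338.5751 ≈ -0.2331

-0.2331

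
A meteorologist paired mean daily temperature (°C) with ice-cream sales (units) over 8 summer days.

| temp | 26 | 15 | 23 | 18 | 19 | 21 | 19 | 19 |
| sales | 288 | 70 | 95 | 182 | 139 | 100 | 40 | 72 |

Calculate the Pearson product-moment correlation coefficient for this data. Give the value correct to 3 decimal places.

0.616

n = 8, Σx = 160, Σy = 986, Σx² = 3278, Σy² = 166098, Σxy = 20868
nΣxy − ΣxΣy = 166944 − 157760 = 9184
nΣx² − (Σx)² = 26224 − 25600 = 624; nΣy² − (Σy)² = 1328784 − 972196 = 356588
r = 9184 / √(624 × 356588) = 9184 / 14916.7997 ≈ 0.616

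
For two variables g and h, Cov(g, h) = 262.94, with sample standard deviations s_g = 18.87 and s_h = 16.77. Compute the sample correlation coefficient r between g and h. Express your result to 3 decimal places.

0.831

r = Cov(g,h) / (s_g · s_h) = 262.94 / (18.87 × 16.77)
  = 262.94 / 316.4499 ≈ 0.831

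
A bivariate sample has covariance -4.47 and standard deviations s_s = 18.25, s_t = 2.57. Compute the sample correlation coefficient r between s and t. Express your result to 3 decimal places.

r = Cov(s,t) / (s_s · s_t) = -4.47 / (18.25 × 2.57)
  = -4.47 / 46.9025 ≈ -0.095

-0.095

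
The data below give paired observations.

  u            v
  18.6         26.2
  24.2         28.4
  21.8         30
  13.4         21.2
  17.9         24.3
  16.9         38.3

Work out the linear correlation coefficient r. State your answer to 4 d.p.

0.2599

n = 6, Σu = 112.8, Σv = 168.4, Σu² = 2192.42, Σv² = 4899.82, Σuv = 3194.92
nΣuv − ΣuΣv = 19169.52 − 18995.52 = 174
nΣu² − (Σu)² = 13154.52 − 12723.84 = 430.68; nΣv² − (Σv)² = 29398.92 − 28358.56 = 1040.36
r = 174 / √(430.68 × 1040.36) = 174 / 669.3745 ≈ 0.2599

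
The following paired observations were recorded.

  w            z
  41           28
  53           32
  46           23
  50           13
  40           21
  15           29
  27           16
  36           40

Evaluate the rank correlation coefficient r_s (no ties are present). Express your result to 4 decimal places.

-0.0952

Rank w: 5, 8, 6, 7, 4, 1, 2, 3
Rank z: 5, 7, 4, 1, 3, 6, 2, 8
d = rank(w) − rank(z): 0, 1, 2, 6, 1, -5, 0, -5; Σd² = 92
ρ = 1 − 6Σd² / [n(n²−1)] = 1 − 6×92 / (8×63) = 1 − 552/504 ≈ -0.0952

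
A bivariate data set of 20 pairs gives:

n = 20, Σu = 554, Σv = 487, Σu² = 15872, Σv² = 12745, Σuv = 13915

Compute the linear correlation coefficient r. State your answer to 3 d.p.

r = (nΣuv − ΣuΣv) / √[(nΣu² − (Σu)²)(nΣv² − (Σv)²)]
Numerator: 20×13915 − 554×487 = 8502
Denominator: √[(317440 − 306916)(254900 − 237169)] = √[10524 × 17731] = 13660.1993
r = 8502 / 13660.1993 ≈ 0.622

0.622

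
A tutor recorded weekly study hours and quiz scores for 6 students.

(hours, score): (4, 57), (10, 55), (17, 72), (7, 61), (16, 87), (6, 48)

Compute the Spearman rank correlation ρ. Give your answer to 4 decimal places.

Rank hours: 1, 4, 6, 3, 5, 2
Rank score: 3, 2, 5, 4, 6, 1
d = rank(hours) − rank(score): -2, 2, 1, -1, -1, 1; Σd² = 12
ρ = 1 − 6Σd² / [n(n²−1)] = 1 − 6×12 / (6×35) = 1 − 72/210 ≈ 0.6571

0.6571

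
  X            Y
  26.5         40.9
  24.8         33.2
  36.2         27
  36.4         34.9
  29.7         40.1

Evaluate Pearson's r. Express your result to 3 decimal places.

-0.524

n = 5, ΣX = 153.6, ΣY = 176.1, ΣX² = 4834.78, ΣY² = 6330.07, ΣXY = 5345.94
nΣXY − ΣXΣY = 26729.7 − 27048.96 = -319.26
nΣX² − (ΣX)² = 24173.9 − 23592.96 = 580.94; nΣY² − (ΣY)² = 31650.35 − 31011.21 = 639.14
r = -319.26 / √(580.94 × 639.14) = -319.26 / 609.3455 ≈ -0.524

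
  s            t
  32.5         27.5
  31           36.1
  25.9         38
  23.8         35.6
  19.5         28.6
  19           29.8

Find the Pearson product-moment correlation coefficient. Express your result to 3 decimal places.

n = 6, Σs = 151.7, Σt = 195.6, Σs² = 3995.75, Σt² = 6476.82, Σst = 4968.23
nΣst − ΣsΣt = 29809.38 − 29672.52 = 136.86
nΣs² − (Σs)² = 23974.5 − 23012.89 = 961.61; nΣt² − (Σt)² = 38860.92 − 38259.36 = 601.56
r = 136.86 / √(961.61 × 601.56) = 136.86 / 760.5696 ≈ 0.180

0.180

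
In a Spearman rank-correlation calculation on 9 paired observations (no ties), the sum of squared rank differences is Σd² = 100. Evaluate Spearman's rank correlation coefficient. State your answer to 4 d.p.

ρ = 1 − 6Σd² / [n(n²−1)] = 1 − 6×100 / (9×80)
  = 1 − 600/720 = 1 − 0.83333 ≈ 0.1667

0.1667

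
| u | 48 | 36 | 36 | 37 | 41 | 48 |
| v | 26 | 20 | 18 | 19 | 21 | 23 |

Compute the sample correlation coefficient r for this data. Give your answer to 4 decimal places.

n = 6, Σu = 246, Σv = 127, Σu² = 10250, Σv² = 2731, Σuv = 5284
nΣuv − ΣuΣv = 31704 − 31242 = 462
nΣu² − (Σu)² = 61500 − 60516 = 984; nΣv² − (Σv)² = 16386 − 16129 = 257
r = 462 / √(984 × 257) = 462 / 502.8797 ≈ 0.9187

0.9187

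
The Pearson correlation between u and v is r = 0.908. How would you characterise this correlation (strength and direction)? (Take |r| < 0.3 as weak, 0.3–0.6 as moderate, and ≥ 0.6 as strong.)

r = 0.908 > 0 so the relationship is positive.
|r| = 0.908, which falls in the strong range.

strong positive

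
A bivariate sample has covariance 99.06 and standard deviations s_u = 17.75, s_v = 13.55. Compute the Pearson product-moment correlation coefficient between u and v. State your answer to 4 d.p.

0.4119

r = Cov(u,v) / (s_u · s_v) = 99.06 / (17.75 × 13.55)
  = 99.06 / 240.5125 ≈ 0.4119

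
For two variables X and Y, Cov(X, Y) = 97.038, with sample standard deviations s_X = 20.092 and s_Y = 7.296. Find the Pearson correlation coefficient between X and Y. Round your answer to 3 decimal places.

r = Cov(X,Y) / (s_X · s_Y) = 97.038 / (20.092 × 7.296)
  = 97.038 / 146.5912 ≈ 0.662

0.662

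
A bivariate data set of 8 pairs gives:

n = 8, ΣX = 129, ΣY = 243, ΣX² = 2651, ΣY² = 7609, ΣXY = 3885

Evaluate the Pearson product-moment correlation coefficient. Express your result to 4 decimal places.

-0.0925

r = (nΣXY − ΣXΣY) / √[(nΣX² − (ΣX)²)(nΣY² − (ΣY)²)]
Numerator: 8×3885 − 129×243 = -267
Denominator: √[(21208 − 16641)(60872 − 59049)] = √[4567 × 1823] = 2885.4187
r = -267 / 2885.4187 ≈ -0.0925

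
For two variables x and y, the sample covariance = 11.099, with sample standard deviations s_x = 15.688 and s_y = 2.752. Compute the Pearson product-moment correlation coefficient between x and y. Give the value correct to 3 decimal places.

r = Cov(x,y) / (s_x · s_y) = 11.099 / (15.688 × 2.752)
  = 11.099 / 43.1734 ≈ 0.257

0.257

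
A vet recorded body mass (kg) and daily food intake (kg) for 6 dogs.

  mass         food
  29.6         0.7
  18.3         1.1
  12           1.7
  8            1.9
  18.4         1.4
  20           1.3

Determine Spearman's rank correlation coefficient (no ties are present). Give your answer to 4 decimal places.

Rank mass: 6, 3, 2, 1, 4, 5
Rank food: 1, 2, 5, 6, 4, 3
d = rank(mass) − rank(food): 5, 1, -3, -5, 0, 2; Σd² = 64
ρ = 1 − 6Σd² / [n(n²−1)] = 1 − 6×64 / (6×35) = 1 − 384/210 ≈ -0.8286

-0.8286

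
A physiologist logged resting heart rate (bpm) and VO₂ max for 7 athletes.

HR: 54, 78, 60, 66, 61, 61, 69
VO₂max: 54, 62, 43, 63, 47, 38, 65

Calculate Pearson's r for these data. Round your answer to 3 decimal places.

0.602

n = 7, Σx = 449, Σy = 372, Σx² = 29159, Σy² = 20456, Σxy = 24160
nΣxy − ΣxΣy = 169120 − 167028 = 2092
nΣx² − (Σx)² = 204113 − 201601 = 2512; nΣy² − (Σy)² = 143192 − 138384 = 4808
r = 2092 / √(2512 × 4808) = 2092 / 3475.2980 ≈ 0.602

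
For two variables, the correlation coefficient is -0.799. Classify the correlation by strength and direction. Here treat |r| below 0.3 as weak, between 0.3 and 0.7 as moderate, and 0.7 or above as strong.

r = -0.799 < 0 so the relationship is negative.
|r| = 0.799, which falls in the strong range.

strong negative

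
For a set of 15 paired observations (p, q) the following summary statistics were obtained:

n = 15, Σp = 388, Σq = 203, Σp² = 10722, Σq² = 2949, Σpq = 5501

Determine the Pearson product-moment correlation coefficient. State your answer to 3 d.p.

r = (nΣpq − ΣpΣq) / √[(nΣp² − (Σp)²)(nΣq² − (Σq)²)]
Numerator: 15×5501 − 388×203 = 3751
Denominator: √[(160830 − 150544)(44235 − 41209)] = √[10286 × 3026] = 5579.0175
r = 3751 / 5579.0175 ≈ 0.672

0.672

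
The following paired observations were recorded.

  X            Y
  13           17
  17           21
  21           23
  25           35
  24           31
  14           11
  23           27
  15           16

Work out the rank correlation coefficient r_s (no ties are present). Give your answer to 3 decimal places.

Rank X: 1, 4, 5, 8, 7, 2, 6, 3
Rank Y: 3, 4, 5, 8, 7, 1, 6, 2
d = rank(X) − rank(Y): -2, 0, 0, 0, 0, 1, 0, 1; Σd² = 6
ρ = 1 − 6Σd² / [n(n²−1)] = 1 − 6×6 / (8×63) = 1 − 36/504 ≈ 0.929

0.929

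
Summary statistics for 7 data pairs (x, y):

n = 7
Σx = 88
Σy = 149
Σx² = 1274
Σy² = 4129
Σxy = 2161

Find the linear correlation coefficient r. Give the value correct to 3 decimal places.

r = (nΣxy − ΣxΣy) / √[(nΣx² − (Σx)²)(nΣy² − (Σy)²)]
Numerator: 7×2161 − 88×149 = 2015
Denominator: √[(8918 − 7744)(28903 − 22201)] = √[1174 × 6702] = 2805.0219
r = 2015 / 2805.0219 ≈ 0.718

0.718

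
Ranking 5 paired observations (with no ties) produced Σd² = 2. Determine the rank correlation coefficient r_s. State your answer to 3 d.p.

ρ = 1 − 6Σd² / [n(n²−1)] = 1 − 6×2 / (5×24)
  = 1 − 12/120 = 1 − 0.1000 ≈ 0.900

0.900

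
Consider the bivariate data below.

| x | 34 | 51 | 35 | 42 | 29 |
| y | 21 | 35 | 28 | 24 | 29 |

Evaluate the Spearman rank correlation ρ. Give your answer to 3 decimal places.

0.300

Rank x: 2, 5, 3, 4, 1
Rank y: 1, 5, 3, 2, 4
d = rank(x) − rank(y): 1, 0, 0, 2, -3; Σd² = 14
ρ = 1 − 6Σd² / [n(n²−1)] = 1 − 6×14 / (5×24) = 1 − 84/120 ≈ 0.300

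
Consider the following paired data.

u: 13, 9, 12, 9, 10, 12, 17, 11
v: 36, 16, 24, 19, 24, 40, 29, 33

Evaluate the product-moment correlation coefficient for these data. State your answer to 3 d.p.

n = 8, Σu = 93, Σv = 221, Σu² = 1129, Σv² = 6595, Σuv = 2647
nΣuv − ΣuΣv = 21176 − 20553 = 623
nΣu² − (Σu)² = 9032 − 8649 = 383; nΣv² − (Σv)² = 52760 − 48841 = 3919
r = 623 / √(383 × 3919) = 623 / 1225.1437 ≈ 0.509

0.509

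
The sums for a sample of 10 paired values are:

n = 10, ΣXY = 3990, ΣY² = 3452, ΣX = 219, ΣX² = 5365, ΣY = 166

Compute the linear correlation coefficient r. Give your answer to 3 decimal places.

0.563

r = (nΣXY − ΣXΣY) / √[(nΣX² − (ΣX)²)(nΣY² − (ΣY)²)]
Numerator: 10×3990 − 219×166 = 3546
Denominator: √[(53650 − 47961)(34520 − 27556)] = √[5689 × 6964] = 6294.2987
r = 3546 / 6294.2987 ≈ 0.563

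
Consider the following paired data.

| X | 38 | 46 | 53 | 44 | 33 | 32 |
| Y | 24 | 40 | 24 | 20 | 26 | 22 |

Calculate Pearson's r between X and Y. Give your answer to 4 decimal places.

n = 6, ΣX = 246, ΣY = 156, ΣX² = 10418, ΣY² = 4312, ΣXY = 6466
nΣXY − ΣXΣY = 38796 − 38376 = 420
nΣX² − (ΣX)² = 62508 − 60516 = 1992; nΣY² − (ΣY)² = 25872 − 24336 = 1536
r = 420 / √(1992 × 1536) = 420 / 1749.2032 ≈ 0.2401

0.2401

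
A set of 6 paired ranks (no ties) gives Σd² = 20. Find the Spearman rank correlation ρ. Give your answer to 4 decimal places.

0.4286

ρ = 1 − 6Σd² / [n(n²−1)] = 1 − 6×20 / (6×35)
  = 1 − 120/210 = 1 − 0.57143 ≈ 0.4286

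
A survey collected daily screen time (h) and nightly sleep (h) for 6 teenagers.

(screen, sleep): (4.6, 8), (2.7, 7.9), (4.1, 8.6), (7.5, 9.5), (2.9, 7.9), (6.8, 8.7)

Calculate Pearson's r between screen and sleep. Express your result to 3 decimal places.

0.877

n = 6, Σx = 28.6, Σy = 50.6, Σx² = 156.16, Σy² = 428.72, Σxy = 246.71
nΣxy − ΣxΣy = 1480.26 − 1447.16 = 33.1
nΣx² − (Σx)² = 936.96 − 817.96 = 119; nΣy² − (Σy)² = 2572.32 − 2560.36 = 11.96
r = 33.1 / √(119 × 11.96) = 33.1 / 37.7259 ≈ 0.877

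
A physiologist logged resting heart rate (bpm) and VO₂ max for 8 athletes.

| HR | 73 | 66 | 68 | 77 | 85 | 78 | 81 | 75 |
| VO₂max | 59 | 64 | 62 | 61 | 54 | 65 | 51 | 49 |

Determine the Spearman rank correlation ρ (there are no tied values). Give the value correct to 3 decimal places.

-0.381

Rank HR: 3, 1, 2, 5, 8, 6, 7, 4
Rank VO₂max: 4, 7, 6, 5, 3, 8, 2, 1
d = rank(HR) − rank(VO₂max): -1, -6, -4, 0, 5, -2, 5, 3; Σd² = 116
ρ = 1 − 6Σd² / [n(n²−1)] = 1 − 6×116 / (8×63) = 1 − 696/504 ≈ -0.381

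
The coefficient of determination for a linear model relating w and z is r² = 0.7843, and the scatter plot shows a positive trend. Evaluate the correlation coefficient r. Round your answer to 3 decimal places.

0.886

|r| = √0.7843 = 0.886
The association is positive, so r = 0.886.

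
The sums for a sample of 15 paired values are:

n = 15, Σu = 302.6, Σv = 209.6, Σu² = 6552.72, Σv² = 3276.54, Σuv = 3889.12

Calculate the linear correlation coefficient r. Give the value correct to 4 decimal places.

r = (nΣuv − ΣuΣv) / √[(nΣu² − (Σu)²)(nΣv² − (Σv)²)]
Numerator: 15×3889.12 − 302.6×209.6 = -5088.16
Denominator: √[(98290.8 − 91566.76)(49148.1 − 43932.16)] = √[6724.04 × 5215.94] = 5922.1777
r = -5088.16 / 5922.1777 ≈ -0.8592

-0.8592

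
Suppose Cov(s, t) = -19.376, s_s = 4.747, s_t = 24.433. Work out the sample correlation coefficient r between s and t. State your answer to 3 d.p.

-0.167

r = Cov(s,t) / (s_s · s_t) = -19.376 / (4.747 × 24.433)
  = -19.376 / 115.9835 ≈ -0.167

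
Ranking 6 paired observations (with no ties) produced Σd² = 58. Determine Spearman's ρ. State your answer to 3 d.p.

-0.657

ρ = 1 − 6Σd² / [n(n²−1)] = 1 − 6×58 / (6×35)
  = 1 − 348/210 = 1 − 1.6571 ≈ -0.657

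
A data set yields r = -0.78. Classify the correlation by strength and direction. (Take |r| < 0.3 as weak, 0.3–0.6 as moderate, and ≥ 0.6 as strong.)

strong negative

r = -0.78 < 0 so the relationship is negative.
|r| = 0.78, which falls in the strong range.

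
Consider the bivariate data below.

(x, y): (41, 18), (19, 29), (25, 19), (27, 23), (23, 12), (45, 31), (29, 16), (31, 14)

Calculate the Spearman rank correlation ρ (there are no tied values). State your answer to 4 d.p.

0.1190

Rank x: 7, 1, 3, 4, 2, 8, 5, 6
Rank y: 4, 7, 5, 6, 1, 8, 3, 2
d = rank(x) − rank(y): 3, -6, -2, -2, 1, 0, 2, 4; Σd² = 74
ρ = 1 − 6Σd² / [n(n²−1)] = 1 − 6×74 / (8×63) = 1 − 444/504 ≈ 0.1190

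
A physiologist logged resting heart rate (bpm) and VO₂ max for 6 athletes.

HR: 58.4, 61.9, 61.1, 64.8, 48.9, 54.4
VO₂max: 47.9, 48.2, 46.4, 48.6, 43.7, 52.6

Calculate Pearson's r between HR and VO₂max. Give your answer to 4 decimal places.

n = 6, Σx = 349.5, Σy = 287.4, Σx² = 20524.99, Σy² = 13809.02, Σxy = 16763.63
nΣxy − ΣxΣy = 100581.78 − 100446.3 = 135.48
nΣx² − (Σx)² = 123149.94 − 122150.25 = 999.69; nΣy² − (Σy)² = 82854.12 − 82598.76 = 255.36
r = 135.48 / √(999.69 × 255.36) = 135.48 / 505.2532 ≈ 0.2681

0.2681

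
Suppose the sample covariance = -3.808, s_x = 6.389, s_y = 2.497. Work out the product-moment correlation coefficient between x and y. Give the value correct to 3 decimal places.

-0.239

r = Cov(x,y) / (s_x · s_y) = -3.808 / (6.389 × 2.497)
  = -3.808 / 15.9533 ≈ -0.239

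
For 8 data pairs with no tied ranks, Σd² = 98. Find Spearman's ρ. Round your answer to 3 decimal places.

ρ = 1 − 6Σd² / [n(n²−1)] = 1 − 6×98 / (8×63)
  = 1 − 588/504 = 1 − 1.1667 ≈ -0.167

-0.167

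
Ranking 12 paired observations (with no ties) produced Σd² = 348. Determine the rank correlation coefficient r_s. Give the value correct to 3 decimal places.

-0.217

ρ = 1 − 6Σd² / [n(n²−1)] = 1 − 6×348 / (12×143)
  = 1 − 2088/1716 = 1 − 1.2168 ≈ -0.217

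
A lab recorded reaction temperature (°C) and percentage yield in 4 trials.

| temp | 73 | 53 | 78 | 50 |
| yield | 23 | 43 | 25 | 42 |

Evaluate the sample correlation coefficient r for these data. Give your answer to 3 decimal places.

n = 4, Σx = 254, Σy = 133, Σx² = 16722, Σy² = 4767, Σxy = 8008
nΣxy − ΣxΣy = 32032 − 33782 = -1750
nΣx² − (Σx)² = 66888 − 64516 = 2372; nΣy² − (Σy)² = 19068 − 17689 = 1379
r = -1750 / √(2372 × 1379) = -1750 / 1808.5873 ≈ -0.968

-0.968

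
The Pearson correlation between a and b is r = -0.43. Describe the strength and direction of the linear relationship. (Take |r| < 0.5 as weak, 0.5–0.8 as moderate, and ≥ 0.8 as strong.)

r = -0.43 < 0 so the relationship is negative.
|r| = 0.43, which falls in the weak range.

weak negative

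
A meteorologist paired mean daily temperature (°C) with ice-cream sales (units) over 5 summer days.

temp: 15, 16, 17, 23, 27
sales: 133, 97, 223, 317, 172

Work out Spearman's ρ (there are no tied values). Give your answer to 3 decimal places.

Rank temp: 1, 2, 3, 4, 5
Rank sales: 2, 1, 4, 5, 3
d = rank(temp) − rank(sales): -1, 1, -1, -1, 2; Σd² = 8
ρ = 1 − 6Σd² / [n(n²−1)] = 1 − 6×8 / (5×24) = 1 − 48/120 ≈ 0.600

0.600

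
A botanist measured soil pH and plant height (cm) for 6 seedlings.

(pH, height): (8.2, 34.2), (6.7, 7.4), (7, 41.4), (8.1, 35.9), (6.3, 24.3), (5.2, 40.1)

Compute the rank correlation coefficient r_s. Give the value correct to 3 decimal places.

0.029

Rank pH: 6, 3, 4, 5, 2, 1
Rank height: 3, 1, 6, 4, 2, 5
d = rank(pH) − rank(height): 3, 2, -2, 1, 0, -4; Σd² = 34
ρ = 1 − 6Σd² / [n(n²−1)] = 1 − 6×34 / (6×35) = 1 − 204/210 ≈ 0.029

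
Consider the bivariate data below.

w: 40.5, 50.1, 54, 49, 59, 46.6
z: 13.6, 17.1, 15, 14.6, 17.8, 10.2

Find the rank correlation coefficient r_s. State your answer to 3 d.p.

0.886

Rank w: 1, 4, 5, 3, 6, 2
Rank z: 2, 5, 4, 3, 6, 1
d = rank(w) − rank(z): -1, -1, 1, 0, 0, 1; Σd² = 4
ρ = 1 − 6Σd² / [n(n²−1)] = 1 − 6×4 / (6×35) = 1 − 24/210 ≈ 0.886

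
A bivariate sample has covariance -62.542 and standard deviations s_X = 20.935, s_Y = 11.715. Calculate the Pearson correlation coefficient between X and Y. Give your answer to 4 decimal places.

-0.2550

r = Cov(X,Y) / (s_X · s_Y) = -62.542 / (20.935 × 11.715)
  = -62.542 / 245.2535 ≈ -0.2550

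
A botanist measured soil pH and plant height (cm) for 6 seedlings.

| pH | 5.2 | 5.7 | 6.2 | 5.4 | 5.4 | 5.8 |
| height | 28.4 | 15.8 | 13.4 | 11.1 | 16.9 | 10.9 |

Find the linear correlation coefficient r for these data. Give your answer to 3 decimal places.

n = 6, Σx = 33.7, Σy = 96.5, Σx² = 189.93, Σy² = 1763.39, Σxy = 535.24
nΣxy − ΣxΣy = 3211.44 − 3252.05 = -40.61
nΣx² − (Σx)² = 1139.58 − 1135.69 = 3.89; nΣy² − (Σy)² = 10580.34 − 9312.25 = 1268.09
r = -40.61 / √(3.89 × 1268.09) = -40.61 / 70.2344 ≈ -0.578

-0.578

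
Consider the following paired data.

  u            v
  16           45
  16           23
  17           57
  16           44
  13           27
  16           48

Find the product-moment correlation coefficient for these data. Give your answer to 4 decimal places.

n = 6, Σu = 94, Σv = 244, Σu² = 1482, Σv² = 10772, Σuv = 3880
nΣuv − ΣuΣv = 23280 − 22936 = 344
nΣu² − (Σu)² = 8892 − 8836 = 56; nΣv² − (Σv)² = 64632 − 59536 = 5096
r = 344 / √(56 × 5096) = 344 / 534.2060 ≈ 0.6439

0.6439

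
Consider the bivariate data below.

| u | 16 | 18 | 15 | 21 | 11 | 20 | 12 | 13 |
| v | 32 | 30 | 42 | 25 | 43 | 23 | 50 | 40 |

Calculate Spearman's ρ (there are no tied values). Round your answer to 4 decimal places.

Rank u: 5, 6, 4, 8, 1, 7, 2, 3
Rank v: 4, 3, 6, 2, 7, 1, 8, 5
d = rank(u) − rank(v): 1, 3, -2, 6, -6, 6, -6, -2; Σd² = 162
ρ = 1 − 6Σd² / [n(n²−1)] = 1 − 6×162 / (8×63) = 1 − 972/504 ≈ -0.9286

-0.9286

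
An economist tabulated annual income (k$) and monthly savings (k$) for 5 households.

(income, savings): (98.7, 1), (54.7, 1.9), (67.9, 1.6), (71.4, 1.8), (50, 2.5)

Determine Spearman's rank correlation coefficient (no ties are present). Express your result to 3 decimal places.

-0.900

Rank income: 5, 2, 3, 4, 1
Rank savings: 1, 4, 2, 3, 5
d = rank(income) − rank(savings): 4, -2, 1, 1, -4; Σd² = 38
ρ = 1 − 6Σd² / [n(n²−1)] = 1 − 6×38 / (5×24) = 1 − 228/120 ≈ -0.900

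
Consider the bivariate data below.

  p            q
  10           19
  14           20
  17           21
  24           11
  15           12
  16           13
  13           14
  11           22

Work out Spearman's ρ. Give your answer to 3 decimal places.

-0.476

Rank p: 1, 4, 7, 8, 5, 6, 3, 2
Rank q: 5, 6, 7, 1, 2, 3, 4, 8
d = rank(p) − rank(q): -4, -2, 0, 7, 3, 3, -1, -6; Σd² = 124
ρ = 1 − 6Σd² / [n(n²−1)] = 1 − 6×124 / (8×63) = 1 − 744/504 ≈ -0.476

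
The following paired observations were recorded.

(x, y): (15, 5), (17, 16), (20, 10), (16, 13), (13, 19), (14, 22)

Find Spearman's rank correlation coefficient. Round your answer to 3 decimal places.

-0.543

Rank x: 3, 5, 6, 4, 1, 2
Rank y: 1, 4, 2, 3, 5, 6
d = rank(x) − rank(y): 2, 1, 4, 1, -4, -4; Σd² = 54
ρ = 1 − 6Σd² / [n(n²−1)] = 1 − 6×54 / (6×35) = 1 − 324/210 ≈ -0.543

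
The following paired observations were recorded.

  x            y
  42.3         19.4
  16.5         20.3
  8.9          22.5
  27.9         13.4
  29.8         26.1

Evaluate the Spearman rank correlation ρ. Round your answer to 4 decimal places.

-0.2000

Rank x: 5, 2, 1, 3, 4
Rank y: 2, 3, 4, 1, 5
d = rank(x) − rank(y): 3, -1, -3, 2, -1; Σd² = 24
ρ = 1 − 6Σd² / [n(n²−1)] = 1 − 6×24 / (5×24) = 1 − 144/120 ≈ -0.2000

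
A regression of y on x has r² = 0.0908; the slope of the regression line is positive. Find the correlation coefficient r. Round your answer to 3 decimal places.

0.301

|r| = √0.0908 = 0.301
The association is positive, so r = 0.301.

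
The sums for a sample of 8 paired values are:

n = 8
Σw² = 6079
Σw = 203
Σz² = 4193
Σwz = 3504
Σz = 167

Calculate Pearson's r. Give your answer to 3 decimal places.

-0.906

r = (nΣwz − ΣwΣz) / √[(nΣw² − (Σw)²)(nΣz² − (Σz)²)]
Numerator: 8×3504 − 203×167 = -5869
Denominator: √[(48632 − 41209)(33544 − 27889)] = √[7423 × 5655] = 6478.9710
r = -5869 / 6478.9710 ≈ -0.906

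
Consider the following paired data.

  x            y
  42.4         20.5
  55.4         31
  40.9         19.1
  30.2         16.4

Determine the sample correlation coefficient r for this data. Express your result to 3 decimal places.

0.956

n = 4, Σx = 168.9, Σy = 87, Σx² = 7451.77, Σy² = 2015.02, Σxy = 3863.07
nΣxy − ΣxΣy = 15452.28 − 14694.3 = 757.98
nΣx² − (Σx)² = 29807.08 − 28527.21 = 1279.87; nΣy² − (Σy)² = 8060.08 − 7569 = 491.08
r = 757.98 / √(1279.87 × 491.08) = 757.98 / 792.7916 ≈ 0.956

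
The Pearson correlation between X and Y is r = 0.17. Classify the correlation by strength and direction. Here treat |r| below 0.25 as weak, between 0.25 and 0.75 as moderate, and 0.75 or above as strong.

weak positive

r = 0.17 > 0 so the relationship is positive.
|r| = 0.17, which falls in the weak range.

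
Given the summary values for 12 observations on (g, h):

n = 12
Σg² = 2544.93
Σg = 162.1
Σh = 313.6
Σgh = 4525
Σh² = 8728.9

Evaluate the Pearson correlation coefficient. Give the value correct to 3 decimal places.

r = (nΣgh − ΣgΣh) / √[(nΣg² − (Σg)²)(nΣh² − (Σh)²)]
Numerator: 12×4525 − 162.1×313.6 = 3465.44
Denominator: √[(30539.16 − 26276.41)(104746.8 − 98344.96)] = √[4262.75 × 6401.84] = 5223.9299
r = 3465.44 / 5223.9299 ≈ 0.663

0.663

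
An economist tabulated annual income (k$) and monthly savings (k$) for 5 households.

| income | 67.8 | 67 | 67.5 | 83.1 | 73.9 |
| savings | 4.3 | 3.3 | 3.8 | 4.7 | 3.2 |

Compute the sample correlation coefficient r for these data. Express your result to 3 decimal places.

0.525

n = 5, Σx = 359.3, Σy = 19.3, Σx² = 26008.91, Σy² = 76.15, Σxy = 1396.19
nΣxy − ΣxΣy = 6980.95 − 6934.49 = 46.46
nΣx² − (Σx)² = 130044.55 − 129096.49 = 948.06; nΣy² − (Σy)² = 380.75 − 372.49 = 8.26
r = 46.46 / √(948.06 × 8.26) = 46.46 / 88.4928 ≈ 0.525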